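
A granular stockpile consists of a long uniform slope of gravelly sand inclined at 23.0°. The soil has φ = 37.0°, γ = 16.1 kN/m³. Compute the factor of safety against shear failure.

FS = 1.78

For a dry cohesionless infinite slope the factor of safety is FS = tanφ / tanβ.
FS = tan37.0° / tan23.0° = 0.7536 / 0.4245 = 1.775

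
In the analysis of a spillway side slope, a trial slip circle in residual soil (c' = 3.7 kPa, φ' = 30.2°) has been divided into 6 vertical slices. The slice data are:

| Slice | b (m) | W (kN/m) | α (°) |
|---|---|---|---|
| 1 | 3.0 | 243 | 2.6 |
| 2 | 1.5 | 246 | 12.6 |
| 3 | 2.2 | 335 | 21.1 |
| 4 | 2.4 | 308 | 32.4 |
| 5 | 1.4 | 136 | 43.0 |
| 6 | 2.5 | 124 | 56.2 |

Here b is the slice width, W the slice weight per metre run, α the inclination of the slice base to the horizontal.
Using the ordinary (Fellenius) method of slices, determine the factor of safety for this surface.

Ordinary method of slices: FS = Σ[c'·Δl_i + (W_i cosα_i)·tanφ'] / Σ W_i sinα_i, with Δl_i = b_i / cosα_i.
Slice 1: Δl = 3.0/cos2.6° = 3.003 m; N'_1 = 243·cos2.6° = 242.7; c'Δl = 11.11; W sinα = 11.0
Slice 2: Δl = 1.5/cos12.6° = 1.537 m; N'_2 = 246·cos12.6° = 240.1; c'Δl = 5.69; W sinα = 53.7
Slice 3: Δl = 2.2/cos21.1° = 2.358 m; N'_3 = 335·cos21.1° = 312.5; c'Δl = 8.72; W sinα = 120.6
Slice 4: Δl = 2.4/cos32.4° = 2.842 m; N'_4 = 308·cos32.4° = 260.1; c'Δl = 10.52; W sinα = 165.0
Slice 5: Δl = 1.4/cos43.0° = 1.914 m; N'_5 = 136·cos43.0° = 99.5; c'Δl = 7.08; W sinα = 92.8
Slice 6: Δl = 2.5/cos56.2° = 4.494 m; N'_6 = 124·cos56.2° = 69.0; c'Δl = 16.63; W sinα = 103.0
Σc'Δl = 59.8 kN/m; ΣN' = 1223.9 kN/m; ΣW sinα = 546.1 kN/m
Resisting = 59.8 + 1223.9·tan30.2° = 59.8 + 712.3 = 772.1 kN/m
FS = 772.1 / 546.1 = 1.414

FS = 1.41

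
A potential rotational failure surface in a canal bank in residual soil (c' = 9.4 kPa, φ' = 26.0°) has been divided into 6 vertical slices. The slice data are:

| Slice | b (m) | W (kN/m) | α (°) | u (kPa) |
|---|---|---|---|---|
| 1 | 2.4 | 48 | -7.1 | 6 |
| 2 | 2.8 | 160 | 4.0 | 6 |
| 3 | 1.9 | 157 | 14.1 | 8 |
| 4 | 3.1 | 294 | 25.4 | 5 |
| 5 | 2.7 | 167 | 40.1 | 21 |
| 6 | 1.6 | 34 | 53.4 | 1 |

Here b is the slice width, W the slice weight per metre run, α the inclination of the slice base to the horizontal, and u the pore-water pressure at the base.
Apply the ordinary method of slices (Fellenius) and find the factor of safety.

FS = 1.53

Ordinary method of slices: FS = Σ[c'·Δl_i + (W_i cosα_i − u_i·Δl_i)·tanφ'] / Σ W_i sinα_i, with Δl_i = b_i / cosα_i.
Slice 1: Δl = 2.4/cos(-7.1°) = 2.419 m; N'_1 = 48·cos(-7.1°) − 6·2.419 = 33.1; c'Δl = 22.73; W sinα = -5.9
Slice 2: Δl = 2.8/cos4.0° = 2.807 m; N'_2 = 160·cos4.0° − 6·2.807 = 142.8; c'Δl = 26.38; W sinα = 11.2
Slice 3: Δl = 1.9/cos14.1° = 1.959 m; N'_3 = 157·cos14.1° − 8·1.959 = 136.6; c'Δl = 18.41; W sinα = 38.2
Slice 4: Δl = 3.1/cos25.4° = 3.432 m; N'_4 = 294·cos25.4° − 5·3.432 = 248.4; c'Δl = 32.26; W sinα = 126.1
Slice 5: Δl = 2.7/cos40.1° = 3.530 m; N'_5 = 167·cos40.1° − 21·3.530 = 53.6; c'Δl = 33.18; W sinα = 107.6
Slice 6: Δl = 1.6/cos53.4° = 2.684 m; N'_6 = 34·cos53.4° − 1·2.684 = 17.6; c'Δl = 25.23; W sinα = 27.3
Σc'Δl = 158.2 kN/m; ΣN' = 632.1 kN/m; ΣW sinα = 304.4 kN/m
Resisting = 158.2 + 632.1·tan26.0° = 158.2 + 308.3 = 466.5 kN/m
FS = 466.5 / 304.4 = 1.532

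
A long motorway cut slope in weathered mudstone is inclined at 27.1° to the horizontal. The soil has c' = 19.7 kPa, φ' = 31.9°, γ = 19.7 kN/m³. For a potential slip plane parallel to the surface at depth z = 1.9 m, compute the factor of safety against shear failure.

For an infinite slope with a slip plane parallel to the surface (no pore pressure): FS = [c' + γz cos²β tanφ'] / [γz sinβ cosβ].
γz = 19.7·1.9 = 37.43 kN/m²
Numerator = 19.7 + 37.43·cos²27.1°·tan31.9° = 19.7 + 37.43·0.7925·0.6224 = 38.163 kPa
Denominator = 37.43·sin27.1°·cos27.1° = 37.43·0.4555·0.8902 = 15.179 kPa
FS = 38.163 / 15.179 = 2.514

FS = 2.51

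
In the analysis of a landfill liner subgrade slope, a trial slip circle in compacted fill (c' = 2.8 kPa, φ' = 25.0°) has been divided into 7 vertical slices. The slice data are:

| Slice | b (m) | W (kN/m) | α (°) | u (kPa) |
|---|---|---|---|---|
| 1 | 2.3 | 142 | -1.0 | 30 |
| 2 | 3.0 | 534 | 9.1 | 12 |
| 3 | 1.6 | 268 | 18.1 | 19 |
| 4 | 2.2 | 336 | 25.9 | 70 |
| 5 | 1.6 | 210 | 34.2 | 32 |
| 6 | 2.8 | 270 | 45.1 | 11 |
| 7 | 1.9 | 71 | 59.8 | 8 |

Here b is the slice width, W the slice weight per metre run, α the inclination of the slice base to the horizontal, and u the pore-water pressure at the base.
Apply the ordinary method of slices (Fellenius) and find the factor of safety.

FS = 0.89

Ordinary method of slices: FS = Σ[c'·Δl_i + (W_i cosα_i − u_i·Δl_i)·tanφ'] / Σ W_i sinα_i, with Δl_i = b_i / cosα_i.
Slice 1: Δl = 2.3/cos(-1.0°) = 2.300 m; N'_1 = 142·cos(-1.0°) − 30·2.300 = 73.0; c'Δl = 6.44; W sinα = -2.5
Slice 2: Δl = 3.0/cos9.1° = 3.038 m; N'_2 = 534·cos9.1° − 12·3.038 = 490.8; c'Δl = 8.51; W sinα = 84.5
Slice 3: Δl = 1.6/cos18.1° = 1.683 m; N'_3 = 268·cos18.1° − 19·1.683 = 222.8; c'Δl = 4.71; W sinα = 83.3
Slice 4: Δl = 2.2/cos25.9° = 2.446 m; N'_4 = 336·cos25.9° − 70·2.446 = 131.1; c'Δl = 6.85; W sinα = 146.8
Slice 5: Δl = 1.6/cos34.2° = 1.935 m; N'_5 = 210·cos34.2° − 32·1.935 = 111.8; c'Δl = 5.42; W sinα = 118.0
Slice 6: Δl = 2.8/cos45.1° = 3.967 m; N'_6 = 270·cos45.1° − 11·3.967 = 147.0; c'Δl = 11.11; W sinα = 191.3
Slice 7: Δl = 1.9/cos59.8° = 3.777 m; N'_7 = 71·cos59.8° − 8·3.777 = 5.5; c'Δl = 10.58; W sinα = 61.4
Σc'Δl = 53.6 kN/m; ΣN' = 1181.8 kN/m; ΣW sinα = 682.7 kN/m
Resisting = 53.6 + 1181.8·tan25.0° = 53.6 + 551.1 = 604.7 kN/m
FS = 604.7 / 682.7 = 0.886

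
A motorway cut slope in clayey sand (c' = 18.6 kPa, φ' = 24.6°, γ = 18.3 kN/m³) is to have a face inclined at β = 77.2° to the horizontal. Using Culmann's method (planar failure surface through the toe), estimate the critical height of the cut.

H_c = 9.18 m

Culmann's analysis gives the critical failure plane at α_cr = (β + φ')/2 = (77.2 + 24.6)/2 = 50.9°, and the critical height
H_c = (4c'/γ) · sinβ cosφ' / [1 − cos(β − φ')]
    = (4·18.6/18.3) · sin77.2°·cos24.6° / [1 − cos(52.6°)]
    = 4.066 · 0.9751·0.9092 / [1 − 0.6074]
    = 4.066 · 0.8866 / 0.3926
    = 9.18 m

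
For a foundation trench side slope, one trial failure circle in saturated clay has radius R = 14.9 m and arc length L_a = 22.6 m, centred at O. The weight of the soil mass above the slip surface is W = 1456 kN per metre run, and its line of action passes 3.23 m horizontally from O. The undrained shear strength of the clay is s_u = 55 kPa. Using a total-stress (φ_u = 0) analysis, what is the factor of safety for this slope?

Taking moments about the centre O, the resisting moment is provided by the undrained shear strength acting along the arc:
M_R = s_u·L_a·R = 55·22.60·14.9 = 18520.7 kN·m/m
M_D = W·d = 1456·3.23 = 4702.9 kN·m/m
FS = M_R / M_D = 18520.7 / 4702.9 = 3.938

FS = 3.94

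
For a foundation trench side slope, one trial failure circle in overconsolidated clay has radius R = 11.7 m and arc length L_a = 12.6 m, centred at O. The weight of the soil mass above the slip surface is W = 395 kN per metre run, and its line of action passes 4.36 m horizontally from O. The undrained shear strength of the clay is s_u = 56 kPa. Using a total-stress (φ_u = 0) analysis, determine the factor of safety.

FS = 4.79

Taking moments about the centre O, the resisting moment is provided by the undrained shear strength acting along the arc:
M_R = s_u·L_a·R = 56·12.60·11.7 = 8255.5 kN·m/m
M_D = W·d = 395·4.36 = 1722.2 kN·m/m
FS = M_R / M_D = 8255.5 / 1722.2 = 4.794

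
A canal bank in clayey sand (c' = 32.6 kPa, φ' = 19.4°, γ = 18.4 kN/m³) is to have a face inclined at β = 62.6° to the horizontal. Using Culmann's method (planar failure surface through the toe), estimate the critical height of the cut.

H_c = 21.90 m

Culmann's analysis gives the critical failure plane at α_cr = (β + φ')/2 = (62.6 + 19.4)/2 = 41.0°, and the critical height
H_c = (4c'/γ) · sinβ cosφ' / [1 − cos(β − φ')]
    = (4·32.6/18.4) · sin62.6°·cos19.4° / [1 − cos(43.2°)]
    = 7.087 · 0.8878·0.9432 / [1 − 0.7290]
    = 7.087 · 0.8374 / 0.2710
    = 21.90 m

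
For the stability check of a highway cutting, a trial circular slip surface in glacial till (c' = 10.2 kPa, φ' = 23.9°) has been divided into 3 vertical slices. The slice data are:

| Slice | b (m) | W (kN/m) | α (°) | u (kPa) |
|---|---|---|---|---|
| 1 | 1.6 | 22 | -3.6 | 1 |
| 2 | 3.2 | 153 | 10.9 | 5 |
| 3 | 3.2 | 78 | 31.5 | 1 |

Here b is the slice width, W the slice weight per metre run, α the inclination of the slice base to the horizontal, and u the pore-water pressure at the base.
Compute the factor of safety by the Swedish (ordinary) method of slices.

FS = 2.69

Ordinary method of slices: FS = Σ[c'·Δl_i + (W_i cosα_i − u_i·Δl_i)·tanφ'] / Σ W_i sinα_i, with Δl_i = b_i / cosα_i.
Slice 1: Δl = 1.6/cos(-3.6°) = 1.603 m; N'_1 = 22·cos(-3.6°) − 1·1.603 = 20.4; c'Δl = 16.35; W sinα = -1.4
Slice 2: Δl = 3.2/cos10.9° = 3.259 m; N'_2 = 153·cos10.9° − 5·3.259 = 133.9; c'Δl = 33.24; W sinα = 28.9
Slice 3: Δl = 3.2/cos31.5° = 3.753 m; N'_3 = 78·cos31.5° − 1·3.753 = 62.8; c'Δl = 38.28; W sinα = 40.8
Σc'Δl = 87.9 kN/m; ΣN' = 217.1 kN/m; ΣW sinα = 68.3 kN/m
Resisting = 87.9 + 217.1·tan23.9° = 87.9 + 96.2 = 184.1 kN/m
FS = 184.1 / 68.3 = 2.695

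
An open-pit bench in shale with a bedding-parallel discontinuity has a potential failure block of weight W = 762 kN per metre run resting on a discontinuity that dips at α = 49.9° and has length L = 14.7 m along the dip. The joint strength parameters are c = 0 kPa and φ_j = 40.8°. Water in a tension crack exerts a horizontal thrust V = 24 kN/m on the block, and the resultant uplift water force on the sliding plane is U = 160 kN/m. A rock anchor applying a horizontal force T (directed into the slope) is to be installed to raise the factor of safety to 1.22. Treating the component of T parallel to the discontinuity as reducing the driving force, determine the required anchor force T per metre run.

Resolving forces along and normal to the sliding plane, with the horizontal anchor force T adding T·sinα to the effective normal force and T·cosα acting up the plane against the driving force:
FS = [cL + (W cosα − U − V sinα + T sinα) tanφ_j] / [W sinα + V cosα − T cosα]
Without the anchor: N' = 312.5 kN/m, driving T_d = 598.3 kN/m, resisting R = 0·14.7 + 312.5·tan40.8° = 269.7 kN/m, FS = 0.45.
Setting FS = 1.22 and solving for T:
1.22·(598.3 − T cos49.9°) = 269.7 + T sin49.9°·tan40.8°
T·(sin49.9°·tan40.8° + 1.22·cos49.9°) = 1.22·598.3 − 269.7
T·(0.7649·0.8632 + 1.22·0.6441) = 730.0 − 269.7 = 460.2
T·1.4461 = 460.2
T = 318.3 kN/m

T = 318 kN/m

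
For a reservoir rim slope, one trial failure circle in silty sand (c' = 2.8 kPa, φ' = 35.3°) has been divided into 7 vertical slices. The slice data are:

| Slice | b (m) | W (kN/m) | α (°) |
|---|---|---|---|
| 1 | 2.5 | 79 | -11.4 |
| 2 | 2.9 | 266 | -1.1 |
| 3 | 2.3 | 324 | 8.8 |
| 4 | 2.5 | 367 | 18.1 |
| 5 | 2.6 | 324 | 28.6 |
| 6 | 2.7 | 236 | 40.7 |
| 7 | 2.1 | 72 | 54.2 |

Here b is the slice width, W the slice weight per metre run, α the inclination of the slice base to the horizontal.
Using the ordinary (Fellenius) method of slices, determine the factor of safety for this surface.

Ordinary method of slices: FS = Σ[c'·Δl_i + (W_i cosα_i)·tanφ'] / Σ W_i sinα_i, with Δl_i = b_i / cosα_i.
Slice 1: Δl = 2.5/cos(-11.4°) = 2.550 m; N'_1 = 79·cos(-11.4°) = 77.4; c'Δl = 7.14; W sinα = -15.6
Slice 2: Δl = 2.9/cos(-1.1°) = 2.901 m; N'_2 = 266·cos(-1.1°) = 266.0; c'Δl = 8.12; W sinα = -5.1
Slice 3: Δl = 2.3/cos8.8° = 2.327 m; N'_3 = 324·cos8.8° = 320.2; c'Δl = 6.52; W sinα = 49.6
Slice 4: Δl = 2.5/cos18.1° = 2.630 m; N'_4 = 367·cos18.1° = 348.8; c'Δl = 7.36; W sinα = 114.0
Slice 5: Δl = 2.6/cos28.6° = 2.961 m; N'_5 = 324·cos28.6° = 284.5; c'Δl = 8.29; W sinα = 155.1
Slice 6: Δl = 2.7/cos40.7° = 3.561 m; N'_6 = 236·cos40.7° = 178.9; c'Δl = 9.97; W sinα = 153.9
Slice 7: Δl = 2.1/cos54.2° = 3.590 m; N'_7 = 72·cos54.2° = 42.1; c'Δl = 10.05; W sinα = 58.4
Σc'Δl = 57.5 kN/m; ΣN' = 1517.9 kN/m; ΣW sinα = 510.3 kN/m
Resisting = 57.5 + 1517.9·tan35.3° = 57.5 + 1074.7 = 1132.2 kN/m
FS = 1132.2 / 510.3 = 2.219

FS = 2.22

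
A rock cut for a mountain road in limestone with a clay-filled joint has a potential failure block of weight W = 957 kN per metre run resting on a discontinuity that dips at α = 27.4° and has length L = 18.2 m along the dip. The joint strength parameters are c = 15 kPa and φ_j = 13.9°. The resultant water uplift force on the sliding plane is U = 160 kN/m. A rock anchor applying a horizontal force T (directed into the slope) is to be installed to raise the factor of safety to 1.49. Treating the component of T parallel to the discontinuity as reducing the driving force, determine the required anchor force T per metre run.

T = 148 kN/m

Resolving forces along and normal to the sliding plane, with the horizontal anchor force T adding T·sinα to the effective normal force and T·cosα acting up the plane against the driving force:
FS = [cL + (W cosα − U + T sinα) tanφ_j] / [W sinα − T cosα]
Without the anchor: N' = 689.6 kN/m, driving T_d = 440.4 kN/m, resisting R = 15·18.2 + 689.6·tan13.9° = 443.7 kN/m, FS = 1.01.
Setting FS = 1.49 and solving for T:
1.49·(440.4 − T cos27.4°) = 443.7 + T sin27.4°·tan13.9°
T·(sin27.4°·tan13.9° + 1.49·cos27.4°) = 1.49·440.4 − 443.7
T·(0.4602·0.2475 + 1.49·0.8878) = 656.2 − 443.7 = 212.5
T·1.4367 = 212.5
T = 147.9 kN/m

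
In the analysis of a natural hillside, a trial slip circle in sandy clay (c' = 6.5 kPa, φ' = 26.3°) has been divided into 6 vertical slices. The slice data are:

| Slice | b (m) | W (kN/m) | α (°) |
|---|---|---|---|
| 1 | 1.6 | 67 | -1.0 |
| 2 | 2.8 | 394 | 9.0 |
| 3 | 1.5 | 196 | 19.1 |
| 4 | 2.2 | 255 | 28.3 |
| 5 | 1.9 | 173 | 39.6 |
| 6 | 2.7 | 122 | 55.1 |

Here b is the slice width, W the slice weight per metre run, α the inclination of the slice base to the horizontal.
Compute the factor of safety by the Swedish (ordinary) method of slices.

Ordinary method of slices: FS = Σ[c'·Δl_i + (W_i cosα_i)·tanφ'] / Σ W_i sinα_i, with Δl_i = b_i / cosα_i.
Slice 1: Δl = 1.6/cos(-1.0°) = 1.600 m; N'_1 = 67·cos(-1.0°) = 67.0; c'Δl = 10.40; W sinα = -1.2
Slice 2: Δl = 2.8/cos9.0° = 2.835 m; N'_2 = 394·cos9.0° = 389.1; c'Δl = 18.43; W sinα = 61.6
Slice 3: Δl = 1.5/cos19.1° = 1.587 m; N'_3 = 196·cos19.1° = 185.2; c'Δl = 10.32; W sinα = 64.1
Slice 4: Δl = 2.2/cos28.3° = 2.499 m; N'_4 = 255·cos28.3° = 224.5; c'Δl = 16.24; W sinα = 120.9
Slice 5: Δl = 1.9/cos39.6° = 2.466 m; N'_5 = 173·cos39.6° = 133.3; c'Δl = 16.03; W sinα = 110.3
Slice 6: Δl = 2.7/cos55.1° = 4.719 m; N'_6 = 122·cos55.1° = 69.8; c'Δl = 30.67; W sinα = 100.1
Σc'Δl = 102.1 kN/m; ΣN' = 1069.0 kN/m; ΣW sinα = 455.8 kN/m
Resisting = 102.1 + 1069.0·tan26.3° = 102.1 + 528.3 = 630.4 kN/m
FS = 630.4 / 455.8 = 1.383

FS = 1.38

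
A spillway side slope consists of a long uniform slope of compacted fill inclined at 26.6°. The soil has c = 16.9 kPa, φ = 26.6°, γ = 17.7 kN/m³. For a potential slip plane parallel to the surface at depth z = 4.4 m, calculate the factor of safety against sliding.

FS = 1.54

For an infinite slope with a slip plane parallel to the surface (no pore pressure): FS = [c + γz cos²β tanφ] / [γz sinβ cosβ].
γz = 17.7·4.4 = 77.88 kN/m²
Numerator = 16.9 + 77.88·cos²26.6°·tan26.6° = 16.9 + 77.88·0.7995·0.5008 = 48.080 kPa
Denominator = 77.88·sin26.6°·cos26.6° = 77.88·0.4478·0.8942 = 31.180 kPa
FS = 48.080 / 31.180 = 1.542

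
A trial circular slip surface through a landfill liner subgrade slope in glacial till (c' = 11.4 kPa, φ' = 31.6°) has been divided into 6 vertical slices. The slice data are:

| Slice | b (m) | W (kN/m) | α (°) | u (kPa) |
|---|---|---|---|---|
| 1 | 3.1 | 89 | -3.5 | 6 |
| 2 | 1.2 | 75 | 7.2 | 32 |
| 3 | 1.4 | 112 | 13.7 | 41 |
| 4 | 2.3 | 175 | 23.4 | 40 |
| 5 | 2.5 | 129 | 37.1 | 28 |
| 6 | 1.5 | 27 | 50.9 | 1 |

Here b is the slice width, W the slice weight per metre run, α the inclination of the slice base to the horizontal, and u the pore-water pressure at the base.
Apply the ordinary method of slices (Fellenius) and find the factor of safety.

Ordinary method of slices: FS = Σ[c'·Δl_i + (W_i cosα_i − u_i·Δl_i)·tanφ'] / Σ W_i sinα_i, with Δl_i = b_i / cosα_i.
Slice 1: Δl = 3.1/cos(-3.5°) = 3.106 m; N'_1 = 89·cos(-3.5°) − 6·3.106 = 70.2; c'Δl = 35.41; W sinα = -5.4
Slice 2: Δl = 1.2/cos7.2° = 1.210 m; N'_2 = 75·cos7.2° − 32·1.210 = 35.7; c'Δl = 13.79; W sinα = 9.4
Slice 3: Δl = 1.4/cos13.7° = 1.441 m; N'_3 = 112·cos13.7° − 41·1.441 = 49.7; c'Δl = 16.43; W sinα = 26.5
Slice 4: Δl = 2.3/cos23.4° = 2.506 m; N'_4 = 175·cos23.4° − 40·2.506 = 60.4; c'Δl = 28.57; W sinα = 69.5
Slice 5: Δl = 2.5/cos37.1° = 3.134 m; N'_5 = 129·cos37.1° − 28·3.134 = 15.1; c'Δl = 35.73; W sinα = 77.8
Slice 6: Δl = 1.5/cos50.9° = 2.378 m; N'_6 = 27·cos50.9° − 1·2.378 = 14.6; c'Δl = 27.11; W sinα = 21.0
Σc'Δl = 157.0 kN/m; ΣN' = 245.8 kN/m; ΣW sinα = 198.8 kN/m
Resisting = 157.0 + 245.8·tan31.6° = 157.0 + 151.2 = 308.2 kN/m
FS = 308.2 / 198.8 = 1.551

FS = 1.55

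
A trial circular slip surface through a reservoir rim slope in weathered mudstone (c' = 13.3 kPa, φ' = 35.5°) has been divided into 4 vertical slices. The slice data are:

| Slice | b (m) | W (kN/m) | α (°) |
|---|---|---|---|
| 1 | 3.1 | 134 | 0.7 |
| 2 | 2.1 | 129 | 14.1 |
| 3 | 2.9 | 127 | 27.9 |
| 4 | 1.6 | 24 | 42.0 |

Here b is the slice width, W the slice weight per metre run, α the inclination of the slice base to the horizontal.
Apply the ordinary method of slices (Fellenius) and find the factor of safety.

FS = 3.87

Ordinary method of slices: FS = Σ[c'·Δl_i + (W_i cosα_i)·tanφ'] / Σ W_i sinα_i, with Δl_i = b_i / cosα_i.
Slice 1: Δl = 3.1/cos0.7° = 3.100 m; N'_1 = 134·cos0.7° = 134.0; c'Δl = 41.23; W sinα = 1.6
Slice 2: Δl = 2.1/cos14.1° = 2.165 m; N'_2 = 129·cos14.1° = 125.1; c'Δl = 28.80; W sinα = 31.4
Slice 3: Δl = 2.9/cos27.9° = 3.281 m; N'_3 = 127·cos27.9° = 112.2; c'Δl = 43.64; W sinα = 59.4
Slice 4: Δl = 1.6/cos42.0° = 2.153 m; N'_4 = 24·cos42.0° = 17.8; c'Δl = 28.64; W sinα = 16.1
Σc'Δl = 142.3 kN/m; ΣN' = 389.2 kN/m; ΣW sinα = 108.5 kN/m
Resisting = 142.3 + 389.2·tan35.5° = 142.3 + 277.6 = 419.9 kN/m
FS = 419.9 / 108.5 = 3.868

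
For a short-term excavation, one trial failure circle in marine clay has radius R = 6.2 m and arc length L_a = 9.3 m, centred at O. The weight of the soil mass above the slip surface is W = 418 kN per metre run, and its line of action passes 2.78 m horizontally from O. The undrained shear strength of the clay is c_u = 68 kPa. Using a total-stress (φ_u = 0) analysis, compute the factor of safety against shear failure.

Taking moments about the centre O, the resisting moment is provided by the undrained shear strength acting along the arc:
M_R = c_u·L_a·R = 68·9.30·6.2 = 3920.9 kN·m/m
M_D = W·d = 418·2.78 = 1162.0 kN·m/m
FS = M_R / M_D = 3920.9 / 1162.0 = 3.374

FS = 3.37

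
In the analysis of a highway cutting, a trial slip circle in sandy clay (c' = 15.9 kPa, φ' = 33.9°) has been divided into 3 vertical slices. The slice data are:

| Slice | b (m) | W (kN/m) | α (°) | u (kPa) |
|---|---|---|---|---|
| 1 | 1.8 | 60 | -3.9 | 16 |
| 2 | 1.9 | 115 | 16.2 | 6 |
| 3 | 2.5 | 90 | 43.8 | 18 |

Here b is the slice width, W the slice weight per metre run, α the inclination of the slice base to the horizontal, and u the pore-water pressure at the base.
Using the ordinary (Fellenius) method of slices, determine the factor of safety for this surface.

FS = 2.26

Ordinary method of slices: FS = Σ[c'·Δl_i + (W_i cosα_i − u_i·Δl_i)·tanφ'] / Σ W_i sinα_i, with Δl_i = b_i / cosα_i.
Slice 1: Δl = 1.8/cos(-3.9°) = 1.804 m; N'_1 = 60·cos(-3.9°) − 16·1.804 = 31.0; c'Δl = 28.69; W sinα = -4.1
Slice 2: Δl = 1.9/cos16.2° = 1.979 m; N'_2 = 115·cos16.2° − 6·1.979 = 98.6; c'Δl = 31.46; W sinα = 32.1
Slice 3: Δl = 2.5/cos43.8° = 3.464 m; N'_3 = 90·cos43.8° − 18·3.464 = 2.6; c'Δl = 55.07; W sinα = 62.3
Σc'Δl = 115.2 kN/m; ΣN' = 132.2 kN/m; ΣW sinα = 90.3 kN/m
Resisting = 115.2 + 132.2·tan33.9° = 115.2 + 88.8 = 204.0 kN/m
FS = 204.0 / 90.3 = 2.260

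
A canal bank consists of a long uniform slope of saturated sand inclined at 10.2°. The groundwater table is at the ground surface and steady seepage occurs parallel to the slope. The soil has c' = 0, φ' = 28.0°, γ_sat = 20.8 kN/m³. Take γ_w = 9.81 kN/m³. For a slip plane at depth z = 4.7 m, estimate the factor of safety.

FS = 1.56

With seepage parallel to the slope and the water table at the surface, the effective normal stress on the slip plane uses the buoyant unit weight γ' = γ_sat − γ_w while the driving shear stress uses γ_sat:
FS = [c' + γ' z cos²β tanφ'] / [γ_sat z sinβ cosβ]
(For c' = 0 this reduces to FS = (γ'/γ_sat)·tanφ'/tanβ.)
γ' = 20.8 − 9.81 = 10.99 kN/m³
Numerator = 0.0 + 10.99·4.7·cos²10.2°·tan28.0° = 0.0 + 10.99·4.7·0.9686·0.5317 = 26.603 kPa
Denominator = 20.8·4.7·sin10.2°·cos10.2° = 20.8·4.7·0.1771·0.9842 = 17.038 kPa
FS = 26.603 / 17.038 = 1.561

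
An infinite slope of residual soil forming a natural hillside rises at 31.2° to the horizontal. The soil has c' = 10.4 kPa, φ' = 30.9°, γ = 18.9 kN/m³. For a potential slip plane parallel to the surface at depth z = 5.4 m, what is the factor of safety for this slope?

FS = 1.22

For an infinite slope with a slip plane parallel to the surface (no pore pressure): FS = [c' + γz cos²β tanφ'] / [γz sinβ cosβ].
γz = 18.9·5.4 = 102.06 kN/m²
Numerator = 10.4 + 102.06·cos²31.2°·tan30.9° = 10.4 + 102.06·0.7316·0.5985 = 55.090 kPa
Denominator = 102.06·sin31.2°·cos31.2° = 102.06·0.5180·0.8554 = 45.223 kPa
FS = 55.090 / 45.223 = 1.218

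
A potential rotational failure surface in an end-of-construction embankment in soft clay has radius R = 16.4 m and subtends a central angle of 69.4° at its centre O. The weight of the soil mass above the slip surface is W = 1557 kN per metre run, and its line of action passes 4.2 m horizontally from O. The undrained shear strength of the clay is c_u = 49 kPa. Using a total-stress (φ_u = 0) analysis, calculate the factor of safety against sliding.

Taking moments about the centre O, the resisting moment is provided by the undrained shear strength acting along the arc:
Arc length L_a = R·θ = 16.4·(69.4°·π/180) = 16.4·1.2113 = 19.86 m
M_R = c_u·L_a·R = 49·19.86·16.4 = 15963.2 kN·m/m
M_D = W·d = 1557·4.2 = 6539.4 kN·m/m
FS = M_R / M_D = 15963.2 / 6539.4 = 2.441

FS = 2.44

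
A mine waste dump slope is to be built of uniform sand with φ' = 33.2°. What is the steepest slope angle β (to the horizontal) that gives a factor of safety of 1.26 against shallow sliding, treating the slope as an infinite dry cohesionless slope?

β = 27.4°

For an infinite dry cohesionless slope FS = tanφ'/tanβ, so tanβ = tanφ' / FS.
tanβ = tan33.2° / 1.26 = 0.6544 / 1.26 = 0.5194
β = arctan(0.5194) = 27.45°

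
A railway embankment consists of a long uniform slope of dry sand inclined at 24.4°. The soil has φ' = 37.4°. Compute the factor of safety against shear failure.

FS = 1.69

For a dry cohesionless infinite slope the factor of safety is FS = tanφ' / tanβ.
FS = tan37.4° / tan24.4° = 0.7646 / 0.4536 = 1.685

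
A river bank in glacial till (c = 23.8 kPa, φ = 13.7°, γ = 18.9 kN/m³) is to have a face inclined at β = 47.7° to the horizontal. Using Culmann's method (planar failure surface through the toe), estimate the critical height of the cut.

Culmann's analysis gives the critical failure plane at α_cr = (β + φ)/2 = (47.7 + 13.7)/2 = 30.7°, and the critical height
H_c = (4c/γ) · sinβ cosφ / [1 − cos(β − φ)]
    = (4·23.8/18.9) · sin47.7°·cos13.7° / [1 − cos(34.0°)]
    = 5.037 · 0.7396·0.9715 / [1 − 0.8290]
    = 5.037 · 0.7186 / 0.1710
    = 21.17 m

H_c = 21.17 m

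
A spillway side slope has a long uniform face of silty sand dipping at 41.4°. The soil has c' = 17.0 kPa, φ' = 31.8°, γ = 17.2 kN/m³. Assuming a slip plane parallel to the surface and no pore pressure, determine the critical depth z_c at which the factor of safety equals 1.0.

Setting FS = 1.00 in FS = [c' + γz cos²β tanφ'] / [γz sinβ cosβ] and solving for z:
z = c' / [γ cosβ (FS·sinβ − cosβ·tanφ')]
  = 17.0 / [17.2·cos41.4°·(1.00·sin41.4° − cos41.4°·tan31.8°)]
  = 17.0 / [17.2·0.7501·(1.00·0.6613 − 0.7501·0.6200)]
  = 17.0 / 2.5317 = 6.715 m

z_c = 6.71 m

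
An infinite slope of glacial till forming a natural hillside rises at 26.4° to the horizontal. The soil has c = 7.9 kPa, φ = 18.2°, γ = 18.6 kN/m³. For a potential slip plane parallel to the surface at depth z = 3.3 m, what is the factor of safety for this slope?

For an infinite slope with a slip plane parallel to the surface (no pore pressure): FS = [c + γz cos²β tanφ] / [γz sinβ cosβ].
γz = 18.6·3.3 = 61.38 kN/m²
Numerator = 7.9 + 61.38·cos²26.4°·tan18.2° = 7.9 + 61.38·0.8023·0.3288 = 24.091 kPa
Denominator = 61.38·sin26.4°·cos26.4° = 61.38·0.4446·0.8957 = 24.446 kPa
FS = 24.091 / 24.446 = 0.985

FS = 0.99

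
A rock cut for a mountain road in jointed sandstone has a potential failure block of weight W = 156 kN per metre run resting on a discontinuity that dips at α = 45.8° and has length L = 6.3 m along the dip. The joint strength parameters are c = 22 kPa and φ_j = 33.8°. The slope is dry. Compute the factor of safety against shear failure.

FS = 1.89

Resolving the block weight along and normal to the plane and applying the Mohr–Coulomb strength on the joint:
N' = W cosα = 156·cos45.8° = 108.8 kN/m
Driving force T = W sinα = 156·sin45.8° = 111.8 kN/m
Resisting force R = c·L + N'·tanφ_j = 22·6.3 + 108.8·tan33.8° = 138.6 + 72.8 = 211.4 kN/m
FS = R / T = 211.4 / 111.8 = 1.890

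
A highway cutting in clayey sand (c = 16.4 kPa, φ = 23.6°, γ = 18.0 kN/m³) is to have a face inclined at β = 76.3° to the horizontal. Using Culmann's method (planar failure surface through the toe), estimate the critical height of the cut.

Culmann's analysis gives the critical failure plane at α_cr = (β + φ)/2 = (76.3 + 23.6)/2 = 50.0°, and the critical height
H_c = (4c/γ) · sinβ cosφ / [1 − cos(β − φ)]
    = (4·16.4/18.0) · sin76.3°·cos23.6° / [1 − cos(52.7°)]
    = 3.644 · 0.9715·0.9164 / [1 − 0.6060]
    = 3.644 · 0.8903 / 0.3940
    = 8.23 m

H_c = 8.23 m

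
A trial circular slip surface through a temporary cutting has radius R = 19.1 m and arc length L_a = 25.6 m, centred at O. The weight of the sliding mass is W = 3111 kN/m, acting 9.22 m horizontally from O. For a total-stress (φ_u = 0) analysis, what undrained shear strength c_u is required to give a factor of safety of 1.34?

c_u = 78.6 kPa

FS = c_u·L_a·R / (W·d), so c_u = FS·W·d / (L_a·R).
c_u = 1.34·3111·9.22 / (25.60·19.1) = 38435.8 / 488.96 = 78.61 kPa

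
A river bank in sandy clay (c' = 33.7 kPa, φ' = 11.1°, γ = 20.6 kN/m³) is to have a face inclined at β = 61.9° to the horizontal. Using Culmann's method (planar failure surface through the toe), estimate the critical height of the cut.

Culmann's analysis gives the critical failure plane at α_cr = (β + φ')/2 = (61.9 + 11.1)/2 = 36.5°, and the critical height
H_c = (4c'/γ) · sinβ cosφ' / [1 − cos(β − φ')]
    = (4·33.7/20.6) · sin61.9°·cos11.1° / [1 − cos(50.8°)]
    = 6.544 · 0.8821·0.9813 / [1 − 0.6320]
    = 6.544 · 0.8656 / 0.3680
    = 15.39 m

H_c = 15.39 m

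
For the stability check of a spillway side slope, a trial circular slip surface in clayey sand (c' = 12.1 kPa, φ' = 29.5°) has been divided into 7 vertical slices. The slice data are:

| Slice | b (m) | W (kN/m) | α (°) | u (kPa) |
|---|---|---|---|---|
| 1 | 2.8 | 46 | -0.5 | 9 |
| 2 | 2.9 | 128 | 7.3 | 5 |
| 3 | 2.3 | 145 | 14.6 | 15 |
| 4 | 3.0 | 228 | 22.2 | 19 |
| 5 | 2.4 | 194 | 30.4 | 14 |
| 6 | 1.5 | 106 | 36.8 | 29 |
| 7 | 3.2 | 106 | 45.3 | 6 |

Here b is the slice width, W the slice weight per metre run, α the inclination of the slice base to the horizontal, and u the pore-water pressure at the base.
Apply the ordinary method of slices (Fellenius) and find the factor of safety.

FS = 1.56

Ordinary method of slices: FS = Σ[c'·Δl_i + (W_i cosα_i − u_i·Δl_i)·tanφ'] / Σ W_i sinα_i, with Δl_i = b_i / cosα_i.
Slice 1: Δl = 2.8/cos(-0.5°) = 2.800 m; N'_1 = 46·cos(-0.5°) − 9·2.800 = 20.8; c'Δl = 33.88; W sinα = -0.4
Slice 2: Δl = 2.9/cos7.3° = 2.924 m; N'_2 = 128·cos7.3° − 5·2.924 = 112.3; c'Δl = 35.38; W sinα = 16.3
Slice 3: Δl = 2.3/cos14.6° = 2.377 m; N'_3 = 145·cos14.6° − 15·2.377 = 104.7; c'Δl = 28.76; W sinα = 36.6
Slice 4: Δl = 3.0/cos22.2° = 3.240 m; N'_4 = 228·cos22.2° − 19·3.240 = 149.5; c'Δl = 39.21; W sinα = 86.1
Slice 5: Δl = 2.4/cos30.4° = 2.783 m; N'_5 = 194·cos30.4° − 14·2.783 = 128.4; c'Δl = 33.67; W sinα = 98.2
Slice 6: Δl = 1.5/cos36.8° = 1.873 m; N'_6 = 106·cos36.8° − 29·1.873 = 30.6; c'Δl = 22.67; W sinα = 63.5
Slice 7: Δl = 3.2/cos45.3° = 4.549 m; N'_7 = 106·cos45.3° − 6·4.549 = 47.3; c'Δl = 55.05; W sinα = 75.3
Σc'Δl = 248.6 kN/m; ΣN' = 593.5 kN/m; ΣW sinα = 375.6 kN/m
Resisting = 248.6 + 593.5·tan29.5° = 248.6 + 335.8 = 584.4 kN/m
FS = 584.4 / 375.6 = 1.556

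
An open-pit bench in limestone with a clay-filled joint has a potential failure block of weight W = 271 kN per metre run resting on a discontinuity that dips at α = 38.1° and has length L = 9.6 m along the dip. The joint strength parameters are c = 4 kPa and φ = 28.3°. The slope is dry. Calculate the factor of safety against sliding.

FS = 0.92

Resolving the block weight along and normal to the plane and applying the Mohr–Coulomb strength on the joint:
N' = W cosα = 271·cos38.1° = 213.3 kN/m
Driving force T = W sinα = 271·sin38.1° = 167.2 kN/m
Resisting force R = c·L + N'·tanφ = 4·9.6 + 213.3·tan28.3° = 38.4 + 114.8 = 153.2 kN/m
FS = R / T = 153.2 / 167.2 = 0.916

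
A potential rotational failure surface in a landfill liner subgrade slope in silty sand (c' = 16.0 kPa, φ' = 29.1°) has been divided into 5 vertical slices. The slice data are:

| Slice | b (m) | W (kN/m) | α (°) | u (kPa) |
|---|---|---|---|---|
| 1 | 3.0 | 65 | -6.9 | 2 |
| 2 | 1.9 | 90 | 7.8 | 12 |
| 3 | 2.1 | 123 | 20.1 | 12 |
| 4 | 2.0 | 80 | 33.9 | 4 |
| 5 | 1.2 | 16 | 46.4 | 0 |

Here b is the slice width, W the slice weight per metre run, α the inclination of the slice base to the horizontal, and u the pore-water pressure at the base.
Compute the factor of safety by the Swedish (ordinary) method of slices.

FS = 3.28

Ordinary method of slices: FS = Σ[c'·Δl_i + (W_i cosα_i − u_i·Δl_i)·tanφ'] / Σ W_i sinα_i, with Δl_i = b_i / cosα_i.
Slice 1: Δl = 3.0/cos(-6.9°) = 3.022 m; N'_1 = 65·cos(-6.9°) − 2·3.022 = 58.5; c'Δl = 48.35; W sinα = -7.8
Slice 2: Δl = 1.9/cos7.8° = 1.918 m; N'_2 = 90·cos7.8° − 12·1.918 = 66.2; c'Δl = 30.68; W sinα = 12.2
Slice 3: Δl = 2.1/cos20.1° = 2.236 m; N'_3 = 123·cos20.1° − 12·2.236 = 88.7; c'Δl = 35.78; W sinα = 42.3
Slice 4: Δl = 2.0/cos33.9° = 2.410 m; N'_4 = 80·cos33.9° − 4·2.410 = 56.8; c'Δl = 38.55; W sinα = 44.6
Slice 5: Δl = 1.2/cos46.4° = 1.740 m; N'_5 = 16·cos46.4° − 0·1.740 = 11.0; c'Δl = 27.84; W sinα = 11.6
Σc'Δl = 181.2 kN/m; ΣN' = 281.1 kN/m; ΣW sinα = 102.9 kN/m
Resisting = 181.2 + 281.1·tan29.1° = 181.2 + 156.5 = 337.7 kN/m
FS = 337.7 / 102.9 = 3.282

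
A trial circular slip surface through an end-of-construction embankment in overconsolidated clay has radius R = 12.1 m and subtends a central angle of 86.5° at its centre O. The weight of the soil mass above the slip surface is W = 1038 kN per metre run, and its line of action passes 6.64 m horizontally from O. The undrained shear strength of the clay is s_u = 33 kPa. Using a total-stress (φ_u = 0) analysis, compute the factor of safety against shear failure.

FS = 1.06

Taking moments about the centre O, the resisting moment is provided by the undrained shear strength acting along the arc:
Arc length L_a = R·θ = 12.1·(86.5°·π/180) = 12.1·1.5097 = 18.27 m
M_R = s_u·L_a·R = 33·18.27·12.1 = 7294.2 kN·m/m
M_D = W·d = 1038·6.64 = 6892.3 kN·m/m
FS = M_R / M_D = 7294.2 / 6892.3 = 1.058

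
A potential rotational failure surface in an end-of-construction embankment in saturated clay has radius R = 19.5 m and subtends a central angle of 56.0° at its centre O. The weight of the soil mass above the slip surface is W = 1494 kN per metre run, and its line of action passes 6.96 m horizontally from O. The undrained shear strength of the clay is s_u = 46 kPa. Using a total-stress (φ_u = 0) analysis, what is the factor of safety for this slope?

Taking moments about the centre O, the resisting moment is provided by the undrained shear strength acting along the arc:
Arc length L_a = R·θ = 19.5·(56.0°·π/180) = 19.5·0.9774 = 19.06 m
M_R = s_u·L_a·R = 46·19.06·19.5 = 17095.9 kN·m/m
M_D = W·d = 1494·6.96 = 10398.2 kN·m/m
FS = M_R / M_D = 17095.9 / 10398.2 = 1.644

FS = 1.64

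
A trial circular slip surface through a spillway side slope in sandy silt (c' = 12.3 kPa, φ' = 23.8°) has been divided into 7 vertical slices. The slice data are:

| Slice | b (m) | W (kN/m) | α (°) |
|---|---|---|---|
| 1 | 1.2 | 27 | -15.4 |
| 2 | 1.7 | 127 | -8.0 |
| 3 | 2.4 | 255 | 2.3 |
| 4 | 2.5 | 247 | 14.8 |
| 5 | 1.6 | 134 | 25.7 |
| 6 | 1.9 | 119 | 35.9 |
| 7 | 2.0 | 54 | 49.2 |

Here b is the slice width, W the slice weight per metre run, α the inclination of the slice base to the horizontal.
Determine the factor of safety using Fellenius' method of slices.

Ordinary method of slices: FS = Σ[c'·Δl_i + (W_i cosα_i)·tanφ'] / Σ W_i sinα_i, with Δl_i = b_i / cosα_i.
Slice 1: Δl = 1.2/cos(-15.4°) = 1.245 m; N'_1 = 27·cos(-15.4°) = 26.0; c'Δl = 15.31; W sinα = -7.2
Slice 2: Δl = 1.7/cos(-8.0°) = 1.717 m; N'_2 = 127·cos(-8.0°) = 125.8; c'Δl = 21.12; W sinα = -17.7
Slice 3: Δl = 2.4/cos2.3° = 2.402 m; N'_3 = 255·cos2.3° = 254.8; c'Δl = 29.54; W sinα = 10.2
Slice 4: Δl = 2.5/cos14.8° = 2.586 m; N'_4 = 247·cos14.8° = 238.8; c'Δl = 31.81; W sinα = 63.1
Slice 5: Δl = 1.6/cos25.7° = 1.776 m; N'_5 = 134·cos25.7° = 120.7; c'Δl = 21.84; W sinα = 58.1
Slice 6: Δl = 1.9/cos35.9° = 2.346 m; N'_6 = 119·cos35.9° = 96.4; c'Δl = 28.85; W sinα = 69.8
Slice 7: Δl = 2.0/cos49.2° = 3.061 m; N'_7 = 54·cos49.2° = 35.3; c'Δl = 37.65; W sinα = 40.9
Σc'Δl = 186.1 kN/m; ΣN' = 897.8 kN/m; ΣW sinα = 217.3 kN/m
Resisting = 186.1 + 897.8·tan23.8° = 186.1 + 396.0 = 582.1 kN/m
FS = 582.1 / 217.3 = 2.679

FS = 2.68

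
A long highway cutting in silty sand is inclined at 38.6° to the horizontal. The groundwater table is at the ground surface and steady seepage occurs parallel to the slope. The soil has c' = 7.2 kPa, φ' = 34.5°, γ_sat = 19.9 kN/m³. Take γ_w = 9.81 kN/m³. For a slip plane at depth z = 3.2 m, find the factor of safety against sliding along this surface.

FS = 0.67

With seepage parallel to the slope and the water table at the surface, the effective normal stress on the slip plane uses the buoyant unit weight γ' = γ_sat − γ_w while the driving shear stress uses γ_sat:
FS = [c' + γ' z cos²β tanφ'] / [γ_sat z sinβ cosβ]
γ' = 19.9 − 9.81 = 10.09 kN/m³
Numerator = 7.2 + 10.09·3.2·cos²38.6°·tan34.5° = 7.2 + 10.09·3.2·0.6108·0.6873 = 20.754 kPa
Denominator = 19.9·3.2·sin38.6°·cos38.6° = 19.9·3.2·0.6239·0.7815 = 31.049 kPa
FS = 20.754 / 31.049 = 0.668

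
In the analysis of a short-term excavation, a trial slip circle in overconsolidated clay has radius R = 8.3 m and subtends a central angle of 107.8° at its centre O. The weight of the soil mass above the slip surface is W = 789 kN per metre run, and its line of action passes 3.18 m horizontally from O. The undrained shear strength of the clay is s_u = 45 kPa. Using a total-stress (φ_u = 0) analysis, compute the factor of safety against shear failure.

FS = 2.32

Taking moments about the centre O, the resisting moment is provided by the undrained shear strength acting along the arc:
Arc length L_a = R·θ = 8.3·(107.8°·π/180) = 8.3·1.8815 = 15.62 m
M_R = s_u·L_a·R = 45·15.62·8.3 = 5832.6 kN·m/m
M_D = W·d = 789·3.18 = 2509.0 kN·m/m
FS = M_R / M_D = 5832.6 / 2509.0 = 2.325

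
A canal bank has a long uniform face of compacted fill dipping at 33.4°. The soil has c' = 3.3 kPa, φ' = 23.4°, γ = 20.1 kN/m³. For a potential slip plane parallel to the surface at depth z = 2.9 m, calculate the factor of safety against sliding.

For an infinite slope with a slip plane parallel to the surface (no pore pressure): FS = [c' + γz cos²β tanφ'] / [γz sinβ cosβ].
γz = 20.1·2.9 = 58.29 kN/m²
Numerator = 3.3 + 58.29·cos²33.4°·tan23.4° = 3.3 + 58.29·0.6970·0.4327 = 20.881 kPa
Denominator = 58.29·sin33.4°·cos33.4° = 58.29·0.5505·0.8348 = 26.788 kPa
FS = 20.881 / 26.788 = 0.779

FS = 0.78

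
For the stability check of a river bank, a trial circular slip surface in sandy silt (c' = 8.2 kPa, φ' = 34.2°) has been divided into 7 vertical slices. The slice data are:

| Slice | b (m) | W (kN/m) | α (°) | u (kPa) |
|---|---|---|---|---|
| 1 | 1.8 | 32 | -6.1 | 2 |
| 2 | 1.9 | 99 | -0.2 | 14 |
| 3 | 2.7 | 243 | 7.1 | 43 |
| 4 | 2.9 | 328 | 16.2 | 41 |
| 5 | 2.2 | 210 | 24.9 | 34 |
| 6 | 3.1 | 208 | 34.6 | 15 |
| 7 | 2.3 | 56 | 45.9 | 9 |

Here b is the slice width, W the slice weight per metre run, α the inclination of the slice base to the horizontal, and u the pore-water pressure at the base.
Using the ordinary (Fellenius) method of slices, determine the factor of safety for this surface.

FS = 1.63

Ordinary method of slices: FS = Σ[c'·Δl_i + (W_i cosα_i − u_i·Δl_i)·tanφ'] / Σ W_i sinα_i, with Δl_i = b_i / cosα_i.
Slice 1: Δl = 1.8/cos(-6.1°) = 1.810 m; N'_1 = 32·cos(-6.1°) − 2·1.810 = 28.2; c'Δl = 14.84; W sinα = -3.4
Slice 2: Δl = 1.9/cos(-0.2°) = 1.900 m; N'_2 = 99·cos(-0.2°) − 14·1.900 = 72.4; c'Δl = 15.58; W sinα = -0.3
Slice 3: Δl = 2.7/cos7.1° = 2.721 m; N'_3 = 243·cos7.1° − 43·2.721 = 124.1; c'Δl = 22.31; W sinα = 30.0
Slice 4: Δl = 2.9/cos16.2° = 3.020 m; N'_4 = 328·cos16.2° − 41·3.020 = 191.2; c'Δl = 24.76; W sinα = 91.5
Slice 5: Δl = 2.2/cos24.9° = 2.425 m; N'_5 = 210·cos24.9° − 34·2.425 = 108.0; c'Δl = 19.89; W sinα = 88.4
Slice 6: Δl = 3.1/cos34.6° = 3.766 m; N'_6 = 208·cos34.6° − 15·3.766 = 114.7; c'Δl = 30.88; W sinα = 118.1
Slice 7: Δl = 2.3/cos45.9° = 3.305 m; N'_7 = 56·cos45.9° − 9·3.305 = 9.2; c'Δl = 27.10; W sinα = 40.2
Σc'Δl = 155.4 kN/m; ΣN' = 647.9 kN/m; ΣW sinα = 364.5 kN/m
Resisting = 155.4 + 647.9·tan34.2° = 155.4 + 440.3 = 595.7 kN/m
FS = 595.7 / 364.5 = 1.634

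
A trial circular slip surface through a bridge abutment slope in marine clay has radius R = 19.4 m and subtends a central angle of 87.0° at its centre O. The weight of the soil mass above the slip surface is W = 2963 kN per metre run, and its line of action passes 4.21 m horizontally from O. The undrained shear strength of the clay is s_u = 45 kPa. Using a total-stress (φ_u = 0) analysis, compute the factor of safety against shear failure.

Taking moments about the centre O, the resisting moment is provided by the undrained shear strength acting along the arc:
Arc length L_a = R·θ = 19.4·(87.0°·π/180) = 19.4·1.5184 = 29.46 m
M_R = s_u·L_a·R = 45·29.46·19.4 = 25716.5 kN·m/m
M_D = W·d = 2963·4.21 = 12474.2 kN·m/m
FS = M_R / M_D = 25716.5 / 12474.2 = 2.062

FS = 2.06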